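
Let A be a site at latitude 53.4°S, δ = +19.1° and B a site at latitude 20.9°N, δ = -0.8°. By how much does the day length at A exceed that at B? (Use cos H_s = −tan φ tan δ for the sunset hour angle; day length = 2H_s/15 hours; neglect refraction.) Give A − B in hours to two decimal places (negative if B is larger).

-3.66 h

A: H_s = arccos(−tan -53.4° · tan 19.1°) = 62.21°, so 2H_s/15 = 8.2947 h.
B: H_s = arccos(−tan 20.9° · tan -0.8°) = 89.69°, so 2H_s/15 = 11.9587 h.
A − B = 8.2947 − 11.9587 = -3.6640 h.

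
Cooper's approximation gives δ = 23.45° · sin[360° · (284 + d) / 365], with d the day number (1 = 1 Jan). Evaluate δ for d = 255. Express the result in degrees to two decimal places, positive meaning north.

360 × (284 + 255) / 365 = 531.616°; sin(531.616°) = 0.1458.
δ = 23.45 × 0.1458 = 3.419° ≈ +3.42°.

+3.42°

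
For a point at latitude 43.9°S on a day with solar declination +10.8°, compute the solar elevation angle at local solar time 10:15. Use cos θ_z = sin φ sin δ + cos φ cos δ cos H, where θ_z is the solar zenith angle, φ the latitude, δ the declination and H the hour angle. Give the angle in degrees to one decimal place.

30.3°

Hour angle H = 15° × (10.25 − 12) = -26.25°.
cos θ_z = sin(-43.9°) sin(10.8°) + cos(-43.9°) cos(10.8°) cos(-26.25°) = -0.1299 + 0.6348 = 0.5049.
θ_z = arccos(0.5049) = 59.68°, so the elevation is 90° − 59.68° = 30.32°.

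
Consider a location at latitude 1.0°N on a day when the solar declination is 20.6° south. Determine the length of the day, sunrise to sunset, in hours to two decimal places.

The sunset hour angle satisfies cos H_s = −tan φ tan δ = 0.0066, giving H_s = 89.62°.
Day length = 2 H_s / 15° h⁻¹ = 179.24° / 15 = 11.949 h.

11.95 hours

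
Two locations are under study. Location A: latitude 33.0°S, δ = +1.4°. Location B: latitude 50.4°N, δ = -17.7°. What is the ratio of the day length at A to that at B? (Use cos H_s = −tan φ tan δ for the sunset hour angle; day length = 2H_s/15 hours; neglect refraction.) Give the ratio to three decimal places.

A: H_s = arccos(−tan -33.0° · tan 1.4°) = 89.09°, so 2H_s/15 = 11.8787 h.
B: H_s = arccos(−tan 50.4° · tan -17.7°) = 67.31°, so 2H_s/15 = 8.9747 h.
Ratio A/B = 11.8787 / 8.9747 = 1.3236.

1.324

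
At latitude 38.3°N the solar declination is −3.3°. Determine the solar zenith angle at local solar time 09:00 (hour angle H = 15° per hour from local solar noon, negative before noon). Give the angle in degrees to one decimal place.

58.8°

Hour angle H = 15° × (9 − 12) = -45.00°.
cos θ_z = sin(38.3°) sin(-3.3°) + cos(38.3°) cos(-3.3°) cos(-45.00°) = -0.0357 + 0.5540 = 0.5183.
θ_z = arccos(0.5183) = 58.78°.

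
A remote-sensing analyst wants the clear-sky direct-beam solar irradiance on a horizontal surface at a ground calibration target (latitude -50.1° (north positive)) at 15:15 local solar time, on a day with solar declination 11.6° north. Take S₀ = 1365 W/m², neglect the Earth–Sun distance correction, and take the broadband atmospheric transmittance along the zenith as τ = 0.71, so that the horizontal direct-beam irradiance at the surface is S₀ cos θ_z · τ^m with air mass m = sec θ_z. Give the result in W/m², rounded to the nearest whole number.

Hour angle H = 15° × (15.25 − 12) = 48.75°.
cos θ_z = sin φ sin δ + cos φ cos δ cos H = (-0.7672)(0.2011) + (0.6414)(0.9796)(0.6593) = 0.2600.
Air mass m = 1/cos θ_z = 1/0.2600 = 3.846; τ^m = 0.71^3.846 = 0.2679.
Surface direct beam = 1365 × 0.2600 × 0.2679 = 95.08 W/m².

95 W/m²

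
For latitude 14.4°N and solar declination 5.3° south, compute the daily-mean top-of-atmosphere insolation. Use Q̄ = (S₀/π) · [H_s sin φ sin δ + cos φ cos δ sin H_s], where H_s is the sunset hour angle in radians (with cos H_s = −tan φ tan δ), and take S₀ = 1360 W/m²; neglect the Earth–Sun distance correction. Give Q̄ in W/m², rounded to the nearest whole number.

The sunset hour angle satisfies cos H_s = −tan φ tan δ = 0.0238, giving H_s = 88.64°. In radians, H_s = 1.5471.
H_s sin φ sin δ = 1.5471 × 0.2487 × -0.0924 = -0.0356.
cos φ cos δ sin H_s = 0.9686 × 0.9957 × 0.9997 = 0.9641.
Q̄ = (1360/π) × (-0.0356 + 0.9641) = 432.90 × 0.9285 = 401.95 W/m².

402 W/m²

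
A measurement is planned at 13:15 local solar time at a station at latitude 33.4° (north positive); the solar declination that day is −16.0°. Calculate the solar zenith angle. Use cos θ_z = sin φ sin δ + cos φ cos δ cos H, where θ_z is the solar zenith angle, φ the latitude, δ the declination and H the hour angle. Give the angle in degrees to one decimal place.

52.5°

Hour angle H = 15° × (13.25 − 12) = 18.75°.
cos θ_z = sin(33.4°) sin(-16.0°) + cos(33.4°) cos(-16.0°) cos(18.75°) = -0.1517 + 0.7599 = 0.6082.
θ_z = arccos(0.6082) = 52.54°.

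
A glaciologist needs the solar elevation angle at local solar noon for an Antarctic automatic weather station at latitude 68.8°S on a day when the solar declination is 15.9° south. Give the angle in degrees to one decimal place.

At local solar noon the hour angle is zero, so the elevation is 90° − |φ − δ| = 90° − |-68.8° − (-15.9°)| = 90° − 52.9° = 37.1°.

37.1°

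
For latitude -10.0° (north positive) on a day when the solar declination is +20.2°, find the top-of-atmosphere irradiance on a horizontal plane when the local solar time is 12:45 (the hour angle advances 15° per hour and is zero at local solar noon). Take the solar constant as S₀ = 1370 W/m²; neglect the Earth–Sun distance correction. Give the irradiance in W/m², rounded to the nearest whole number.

Hour angle H = 15° × (12.75 − 12) = 11.25°.
cos θ_z = sin(-10.0°) sin(20.2°) + cos(-10.0°) cos(20.2°) cos(11.25°) = -0.0600 + 0.9065 = 0.8465.
Top-of-atmosphere irradiance = S₀ cos θ_z = 1370 × 0.8465 = 1159.71 W/m².

1160 W/m²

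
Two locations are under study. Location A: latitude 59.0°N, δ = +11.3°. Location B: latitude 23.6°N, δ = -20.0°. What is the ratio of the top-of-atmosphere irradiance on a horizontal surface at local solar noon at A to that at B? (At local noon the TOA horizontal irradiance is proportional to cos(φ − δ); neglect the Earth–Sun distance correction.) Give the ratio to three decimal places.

A: cos θ_z = cos(59.0° − (11.3°)) = 0.6730.
B: cos θ_z = cos(23.6° − (-20.0°)) = 0.7242.
Ratio A/B = 0.6730 / 0.7242 = 0.9293.

0.929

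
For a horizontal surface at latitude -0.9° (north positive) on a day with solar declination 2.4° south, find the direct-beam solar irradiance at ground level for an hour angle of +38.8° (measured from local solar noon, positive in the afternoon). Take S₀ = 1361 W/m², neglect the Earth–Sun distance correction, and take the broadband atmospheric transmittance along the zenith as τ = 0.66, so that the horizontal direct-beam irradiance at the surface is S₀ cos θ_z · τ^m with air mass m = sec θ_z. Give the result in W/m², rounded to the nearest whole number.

622 W/m²

With φ = -0.9°, δ = -2.4°, H = 38.80°: sin φ sin δ = 0.0007, cos φ cos δ cos H = 0.7786, so cos θ_z = 0.7793.
Air mass m = 1/cos θ_z = 1/0.7793 = 1.283; τ^m = 0.66^1.283 = 0.5868.
Surface direct beam = 1361 × 0.7793 × 0.5868 = 622.38 W/m².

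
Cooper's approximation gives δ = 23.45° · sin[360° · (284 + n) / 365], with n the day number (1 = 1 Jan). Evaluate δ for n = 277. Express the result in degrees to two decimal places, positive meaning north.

-5.40°

360 × (284 + 277) / 365 = 553.315°; sin(553.315°) = -0.2303.
δ = 23.45 × -0.2303 = -5.401° ≈ -5.40°.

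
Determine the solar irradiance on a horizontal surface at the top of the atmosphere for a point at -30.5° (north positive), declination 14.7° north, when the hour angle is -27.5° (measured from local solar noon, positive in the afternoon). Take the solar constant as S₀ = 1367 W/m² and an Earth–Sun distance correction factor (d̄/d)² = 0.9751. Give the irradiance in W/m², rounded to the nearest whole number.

cos θ_z = sin φ sin δ + cos φ cos δ cos H = (-0.5075)(0.2538) + (0.8616)(0.9673)(0.8870) = 0.6104.
Top-of-atmosphere irradiance = S₀ (d̄/d)² cos θ_z = 1367 × 0.9751 × 0.6104 = 813.64 W/m².

814 W/m²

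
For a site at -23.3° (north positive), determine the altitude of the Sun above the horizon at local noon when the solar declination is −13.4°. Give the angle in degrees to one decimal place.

80.1°

At local solar noon the hour angle is zero, so the elevation is 90° − |φ − δ| = 90° − |-23.3° − (-13.4°)| = 90° − 9.9° = 80.1°.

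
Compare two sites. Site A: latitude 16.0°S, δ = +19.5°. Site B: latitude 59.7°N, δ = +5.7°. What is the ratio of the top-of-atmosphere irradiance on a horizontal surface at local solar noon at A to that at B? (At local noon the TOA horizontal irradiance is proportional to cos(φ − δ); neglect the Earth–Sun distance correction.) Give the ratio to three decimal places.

A: cos θ_z = cos(-16.0° − (19.5°)) = 0.8141.
B: cos θ_z = cos(59.7° − (5.7°)) = 0.5878.
Ratio A/B = 0.8141 / 0.5878 = 1.3850.

1.385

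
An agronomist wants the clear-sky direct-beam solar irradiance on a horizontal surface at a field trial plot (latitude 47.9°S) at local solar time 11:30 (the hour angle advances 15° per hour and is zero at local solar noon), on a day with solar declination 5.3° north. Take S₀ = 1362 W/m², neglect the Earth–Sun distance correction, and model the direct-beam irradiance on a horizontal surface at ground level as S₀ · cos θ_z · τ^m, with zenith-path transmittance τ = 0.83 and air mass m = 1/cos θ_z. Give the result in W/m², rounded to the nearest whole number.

590 W/m²

Hour angle H = 15° × (11.5 − 12) = -7.50°.
cos θ_z = sin φ sin δ + cos φ cos δ cos H = (-0.7420)(0.0924) + (0.6704)(0.9957)(0.9914) = 0.5932.
Air mass m = 1/cos θ_z = 1/0.5932 = 1.686; τ^m = 0.83^1.686 = 0.7304.
Surface direct beam = 1362 × 0.5932 × 0.7304 = 590.12 W/m².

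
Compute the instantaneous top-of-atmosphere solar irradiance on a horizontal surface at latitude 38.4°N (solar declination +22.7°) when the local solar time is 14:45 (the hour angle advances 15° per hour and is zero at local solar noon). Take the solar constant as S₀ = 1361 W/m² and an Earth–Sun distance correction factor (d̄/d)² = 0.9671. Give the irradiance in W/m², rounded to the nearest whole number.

Hour angle H = 15° × (14.75 − 12) = 41.25°.
cos θ_z = sin(38.4°) sin(22.7°) + cos(38.4°) cos(22.7°) cos(41.25°) = 0.2397 + 0.5436 = 0.7833.
Top-of-atmosphere irradiance = S₀ (d̄/d)² cos θ_z = 1361 × 0.9671 × 0.7833 = 1031.00 W/m².

1031 W/m²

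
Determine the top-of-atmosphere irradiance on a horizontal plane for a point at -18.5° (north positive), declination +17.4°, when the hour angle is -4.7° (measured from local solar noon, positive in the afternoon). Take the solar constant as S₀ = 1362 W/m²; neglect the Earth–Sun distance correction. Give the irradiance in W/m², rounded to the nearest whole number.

1099 W/m²

cos θ_z = sin(-18.5°) sin(17.4°) + cos(-18.5°) cos(17.4°) cos(-4.70°) = -0.0949 + 0.9019 = 0.8070.
Top-of-atmosphere irradiance = S₀ cos θ_z = 1362 × 0.8070 = 1099.13 W/m².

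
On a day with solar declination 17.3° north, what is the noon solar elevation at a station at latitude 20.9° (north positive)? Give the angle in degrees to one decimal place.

86.4°

At local solar noon the hour angle is zero, so the elevation is 90° − |φ − δ| = 90° − |20.9° − (17.3°)| = 90° − 3.6° = 86.4°.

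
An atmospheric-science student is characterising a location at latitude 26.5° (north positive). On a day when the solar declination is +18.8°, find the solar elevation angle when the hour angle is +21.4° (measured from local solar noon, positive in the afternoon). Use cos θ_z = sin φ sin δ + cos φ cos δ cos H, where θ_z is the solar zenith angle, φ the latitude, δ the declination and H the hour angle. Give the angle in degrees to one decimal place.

With φ = 26.5°, δ = 18.8°, H = 21.40°: sin φ sin δ = 0.1438, cos φ cos δ cos H = 0.7888, so cos θ_z = 0.9326.
θ_z = arccos(0.9326) = 21.16°, so the elevation is 90° − 21.16° = 68.84°.

68.8°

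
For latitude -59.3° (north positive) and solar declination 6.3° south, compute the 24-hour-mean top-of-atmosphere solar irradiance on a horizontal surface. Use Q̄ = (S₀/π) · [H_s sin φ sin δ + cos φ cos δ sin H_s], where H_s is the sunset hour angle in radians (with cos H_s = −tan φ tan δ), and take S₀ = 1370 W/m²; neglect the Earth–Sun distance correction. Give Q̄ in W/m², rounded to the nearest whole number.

290 W/m²

The sunset hour angle satisfies cos H_s = −tan φ tan δ = -0.1859, giving H_s = 100.71°. In radians, H_s = 1.7577.
H_s sin φ sin δ = 1.7577 × -0.8599 × -0.1097 = 0.1658.
cos φ cos δ sin H_s = 0.5105 × 0.9940 × 0.9826 = 0.4986.
Q̄ = (1370/π) × (0.1658 + 0.4986) = 436.08 × 0.6644 = 289.73 W/m².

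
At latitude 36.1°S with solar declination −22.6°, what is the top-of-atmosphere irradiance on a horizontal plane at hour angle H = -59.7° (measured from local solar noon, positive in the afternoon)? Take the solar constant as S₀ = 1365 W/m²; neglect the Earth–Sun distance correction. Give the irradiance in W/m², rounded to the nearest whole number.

823 W/m²

cos θ_z = sin(-36.1°) sin(-22.6°) + cos(-36.1°) cos(-22.6°) cos(-59.70°) = 0.2264 + 0.3763 = 0.6027.
Top-of-atmosphere irradiance = S₀ cos θ_z = 1365 × 0.6027 = 822.69 W/m².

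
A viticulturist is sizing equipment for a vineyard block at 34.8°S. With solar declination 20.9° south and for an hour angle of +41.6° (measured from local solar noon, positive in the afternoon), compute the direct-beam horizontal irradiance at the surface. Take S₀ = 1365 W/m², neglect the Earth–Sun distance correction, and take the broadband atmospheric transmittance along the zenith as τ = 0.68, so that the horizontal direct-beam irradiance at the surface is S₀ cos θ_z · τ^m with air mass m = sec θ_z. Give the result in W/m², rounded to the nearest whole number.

cos θ_z = sin(-34.8°) sin(-20.9°) + cos(-34.8°) cos(-20.9°) cos(41.60°) = 0.2036 + 0.5737 = 0.7773.
Air mass m = 1/cos θ_z = 1/0.7773 = 1.287; τ^m = 0.68^1.287 = 0.6087.
Surface direct beam = 1365 × 0.7773 × 0.6087 = 645.84 W/m².

646 W/m²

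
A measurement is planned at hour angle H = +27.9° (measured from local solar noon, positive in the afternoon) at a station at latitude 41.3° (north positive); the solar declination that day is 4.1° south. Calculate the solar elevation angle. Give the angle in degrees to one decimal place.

38.0°

cos θ_z = sin φ sin δ + cos φ cos δ cos H = (0.6600)(-0.0715) + (0.7513)(0.9974)(0.8838) = 0.6151.
θ_z = arccos(0.6151) = 52.04°, so the elevation is 90° − 52.04° = 37.96°.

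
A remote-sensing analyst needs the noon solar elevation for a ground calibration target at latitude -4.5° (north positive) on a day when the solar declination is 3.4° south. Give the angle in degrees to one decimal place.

88.9°

At local solar noon the hour angle is zero, so the elevation is 90° − |φ − δ| = 90° − |-4.5° − (-3.4°)| = 90° − 1.1° = 88.9°.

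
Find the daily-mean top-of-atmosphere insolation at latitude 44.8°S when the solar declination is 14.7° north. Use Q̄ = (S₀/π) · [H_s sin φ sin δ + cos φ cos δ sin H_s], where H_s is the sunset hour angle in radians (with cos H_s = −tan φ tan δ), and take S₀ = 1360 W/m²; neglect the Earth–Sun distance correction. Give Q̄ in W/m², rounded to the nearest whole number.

The sunset hour angle satisfies cos H_s = −tan φ tan δ = 0.2605, giving H_s = 74.90°. In radians, H_s = 1.3073.
H_s sin φ sin δ = 1.3073 × -0.7046 × 0.2538 = -0.2338.
cos φ cos δ sin H_s = 0.7096 × 0.9673 × 0.9655 = 0.6627.
Q̄ = (1360/π) × (-0.2338 + 0.6627) = 432.90 × 0.4289 = 185.67 W/m².

186 W/m²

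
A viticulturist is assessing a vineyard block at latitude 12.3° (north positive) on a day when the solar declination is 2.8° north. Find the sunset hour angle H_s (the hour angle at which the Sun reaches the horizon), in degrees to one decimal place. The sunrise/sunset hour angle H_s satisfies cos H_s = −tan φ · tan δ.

cos H_s = −tan(12.3°) · tan(2.8°) = -0.0107, so H_s = arccos(-0.0107) = 90.61°.

90.6°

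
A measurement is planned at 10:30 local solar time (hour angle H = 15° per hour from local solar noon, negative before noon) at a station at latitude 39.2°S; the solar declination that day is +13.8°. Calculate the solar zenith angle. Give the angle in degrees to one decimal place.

Hour angle H = 15° × (10.5 − 12) = -22.50°.
cos θ_z = sin φ sin δ + cos φ cos δ cos H = (-0.6320)(0.2385) + (0.7749)(0.9711)(0.9239) = 0.5445.
θ_z = arccos(0.5445) = 57.01°.

57.0°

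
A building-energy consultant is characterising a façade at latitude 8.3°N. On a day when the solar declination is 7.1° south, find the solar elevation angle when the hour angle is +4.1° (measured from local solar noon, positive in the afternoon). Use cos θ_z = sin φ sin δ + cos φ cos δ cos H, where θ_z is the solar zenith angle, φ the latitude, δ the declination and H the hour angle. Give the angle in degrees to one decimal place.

74.1°

With φ = 8.3°, δ = -7.1°, H = 4.10°: sin φ sin δ = -0.0178, cos φ cos δ cos H = 0.9794, so cos θ_z = 0.9616.
θ_z = arccos(0.9616) = 15.93°, so the elevation is 90° − 15.93° = 74.07°.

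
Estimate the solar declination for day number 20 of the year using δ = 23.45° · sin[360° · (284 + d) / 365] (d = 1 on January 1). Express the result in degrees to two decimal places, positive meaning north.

-20.34°

360 × (284 + 20) / 365 = 299.836°; sin(299.836°) = -0.8675.
δ = 23.45 × -0.8675 = -20.343° ≈ -20.34°.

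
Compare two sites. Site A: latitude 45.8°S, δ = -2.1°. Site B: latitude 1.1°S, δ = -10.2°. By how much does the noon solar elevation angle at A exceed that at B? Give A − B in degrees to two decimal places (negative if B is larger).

A: 90° − |-45.8 − (-2.1)| = 46.30°.
B: 90° − |-1.1 − (-10.2)| = 80.90°.
A − B = 46.30 − 80.90 = -34.60°.

-34.60°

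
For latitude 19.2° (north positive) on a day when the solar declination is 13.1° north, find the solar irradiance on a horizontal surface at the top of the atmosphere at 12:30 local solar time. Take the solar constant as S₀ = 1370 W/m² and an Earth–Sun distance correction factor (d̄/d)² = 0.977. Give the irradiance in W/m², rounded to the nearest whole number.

1320 W/m²

Hour angle H = 15° × (12.5 − 12) = 7.50°.
With φ = 19.2°, δ = 13.1°, H = 7.50°: sin φ sin δ = 0.0745, cos φ cos δ cos H = 0.9119, so cos θ_z = 0.9864.
Top-of-atmosphere irradiance = S₀ (d̄/d)² cos θ_z = 1370 × 0.977 × 0.9864 = 1320.29 W/m².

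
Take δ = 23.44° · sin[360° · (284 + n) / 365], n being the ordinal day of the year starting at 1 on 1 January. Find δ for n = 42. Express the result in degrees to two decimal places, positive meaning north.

-14.58°

360 × (284 + 42) / 365 = 321.534°; sin(321.534°) = -0.6221.
δ = 23.44 × -0.6221 = -14.582° ≈ -14.58°.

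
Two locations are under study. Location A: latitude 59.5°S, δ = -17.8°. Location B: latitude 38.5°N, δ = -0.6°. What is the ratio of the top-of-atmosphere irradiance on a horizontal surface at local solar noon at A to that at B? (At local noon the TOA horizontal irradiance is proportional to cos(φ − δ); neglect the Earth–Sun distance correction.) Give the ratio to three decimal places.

A: cos θ_z = cos(-59.5° − (-17.8°)) = 0.7466.
B: cos θ_z = cos(38.5° − (-0.6°)) = 0.7760.
Ratio A/B = 0.7466 / 0.7760 = 0.9621.

0.962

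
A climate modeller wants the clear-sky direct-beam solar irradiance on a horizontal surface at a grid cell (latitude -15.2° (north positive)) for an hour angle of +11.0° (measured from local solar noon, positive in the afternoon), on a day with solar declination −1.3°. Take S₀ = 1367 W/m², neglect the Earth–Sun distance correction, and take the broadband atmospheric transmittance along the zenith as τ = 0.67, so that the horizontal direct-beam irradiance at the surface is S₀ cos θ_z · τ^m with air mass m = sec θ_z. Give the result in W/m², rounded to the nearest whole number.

856 W/m²

With φ = -15.2°, δ = -1.3°, H = 11.00°: sin φ sin δ = 0.0059, cos φ cos δ cos H = 0.9470, so cos θ_z = 0.9529.
Air mass m = 1/cos θ_z = 1/0.9529 = 1.049; τ^m = 0.67^1.049 = 0.6570.
Surface direct beam = 1367 × 0.9529 × 0.6570 = 855.82 W/m².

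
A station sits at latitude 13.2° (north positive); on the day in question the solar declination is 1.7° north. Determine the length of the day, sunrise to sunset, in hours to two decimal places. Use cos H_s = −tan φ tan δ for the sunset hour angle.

The sunset hour angle satisfies cos H_s = −tan φ tan δ = -0.0070, giving H_s = 90.40°.
Day length = 2 H_s / 15° h⁻¹ = 180.80° / 15 = 12.053 h.

12.05 hours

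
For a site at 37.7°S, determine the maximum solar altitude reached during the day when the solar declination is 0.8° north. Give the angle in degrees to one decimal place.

51.5°

At local solar noon the hour angle is zero, so the elevation is 90° − |φ − δ| = 90° − |-37.7° − (0.8°)| = 90° − 38.5° = 51.5°.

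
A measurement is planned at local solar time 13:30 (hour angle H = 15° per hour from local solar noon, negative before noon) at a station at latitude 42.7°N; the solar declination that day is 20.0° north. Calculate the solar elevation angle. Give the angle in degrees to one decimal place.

Hour angle H = 15° × (13.5 − 12) = 22.50°.
cos θ_z = sin φ sin δ + cos φ cos δ cos H = (0.6782)(0.3420) + (0.7349)(0.9397)(0.9239) = 0.8700.
θ_z = arccos(0.8700) = 29.54°, so the elevation is 90° − 29.54° = 60.46°.

60.5°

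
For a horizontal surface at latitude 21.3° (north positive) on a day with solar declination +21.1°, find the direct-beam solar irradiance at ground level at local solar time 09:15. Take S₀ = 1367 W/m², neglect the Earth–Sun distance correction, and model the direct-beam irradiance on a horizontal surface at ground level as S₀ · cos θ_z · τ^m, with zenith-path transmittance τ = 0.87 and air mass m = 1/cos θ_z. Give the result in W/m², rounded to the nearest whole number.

Hour angle H = 15° × (9.25 − 12) = -41.25°.
cos θ_z = sin φ sin δ + cos φ cos δ cos H = (0.3633)(0.3600) + (0.9317)(0.9330)(0.7518) = 0.7843.
Air mass m = 1/cos θ_z = 1/0.7843 = 1.275; τ^m = 0.87^1.275 = 0.8373.
Surface direct beam = 1367 × 0.7843 × 0.8373 = 897.70 W/m².

898 W/m²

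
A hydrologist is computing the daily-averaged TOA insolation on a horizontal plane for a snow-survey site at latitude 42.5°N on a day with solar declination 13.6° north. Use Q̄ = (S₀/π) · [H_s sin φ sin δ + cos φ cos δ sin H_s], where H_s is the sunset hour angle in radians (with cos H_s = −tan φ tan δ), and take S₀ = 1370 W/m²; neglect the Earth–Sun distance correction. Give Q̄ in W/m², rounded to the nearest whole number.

−tan φ tan δ = −(0.9163)(0.2419) = -0.2217; H_s = arccos(-0.2217) = 102.81°. In radians, H_s = 1.7944.
H_s sin φ sin δ = 1.7944 × 0.6756 × 0.2351 = 0.2850.
cos φ cos δ sin H_s = 0.7373 × 0.9720 × 0.9751 = 0.6988.
Q̄ = (1370/π) × (0.2850 + 0.6988) = 436.08 × 0.9838 = 429.02 W/m².

429 W/m²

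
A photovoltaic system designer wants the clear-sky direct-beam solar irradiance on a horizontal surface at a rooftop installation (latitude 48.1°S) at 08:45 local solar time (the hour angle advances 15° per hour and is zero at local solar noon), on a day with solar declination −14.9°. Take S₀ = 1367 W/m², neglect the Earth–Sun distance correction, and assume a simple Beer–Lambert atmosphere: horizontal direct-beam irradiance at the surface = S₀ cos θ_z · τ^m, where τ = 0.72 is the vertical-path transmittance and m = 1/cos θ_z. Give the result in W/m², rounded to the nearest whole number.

Hour angle H = 15° × (8.75 − 12) = -48.75°.
With φ = -48.1°, δ = -14.9°, H = -48.75°: sin φ sin δ = 0.1914, cos φ cos δ cos H = 0.4255, so cos θ_z = 0.6169.
Air mass m = 1/cos θ_z = 1/0.6169 = 1.621; τ^m = 0.72^1.621 = 0.5871.
Surface direct beam = 1367 × 0.6169 × 0.5871 = 495.10 W/m².

495 W/m²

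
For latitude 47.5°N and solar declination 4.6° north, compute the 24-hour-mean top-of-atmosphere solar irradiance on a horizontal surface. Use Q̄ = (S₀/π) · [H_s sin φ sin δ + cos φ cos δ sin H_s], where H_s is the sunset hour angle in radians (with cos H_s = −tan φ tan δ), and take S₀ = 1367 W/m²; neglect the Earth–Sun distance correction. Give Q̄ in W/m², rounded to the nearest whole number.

335 W/m²

The sunset hour angle satisfies cos H_s = −tan φ tan δ = -0.0878, giving H_s = 95.04°. In radians, H_s = 1.6588.
H_s sin φ sin δ = 1.6588 × 0.7373 × 0.0802 = 0.0981.
cos φ cos δ sin H_s = 0.6756 × 0.9968 × 0.9961 = 0.6708.
Q̄ = (1367/π) × (0.0981 + 0.6708) = 435.13 × 0.7689 = 334.57 W/m².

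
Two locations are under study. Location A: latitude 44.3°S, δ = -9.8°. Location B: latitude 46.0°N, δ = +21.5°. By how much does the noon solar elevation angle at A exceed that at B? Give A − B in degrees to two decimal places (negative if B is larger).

A: 90° − |-44.3 − (-9.8)| = 55.50°.
B: 90° − |46.0 − (21.5)| = 65.50°.
A − B = 55.50 − 65.50 = -10.00°.

-10.00°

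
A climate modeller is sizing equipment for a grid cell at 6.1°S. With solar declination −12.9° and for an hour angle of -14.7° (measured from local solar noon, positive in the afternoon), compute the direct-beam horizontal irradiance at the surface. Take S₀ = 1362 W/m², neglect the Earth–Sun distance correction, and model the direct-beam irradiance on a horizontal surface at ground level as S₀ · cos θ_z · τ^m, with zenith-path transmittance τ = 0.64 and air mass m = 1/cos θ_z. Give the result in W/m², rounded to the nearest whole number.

With φ = -6.1°, δ = -12.9°, H = -14.70°: sin φ sin δ = 0.0237, cos φ cos δ cos H = 0.9375, so cos θ_z = 0.9612.
Air mass m = 1/cos θ_z = 1/0.9612 = 1.040; τ^m = 0.64^1.040 = 0.6287.
Surface direct beam = 1362 × 0.9612 × 0.6287 = 823.07 W/m².

823 W/m²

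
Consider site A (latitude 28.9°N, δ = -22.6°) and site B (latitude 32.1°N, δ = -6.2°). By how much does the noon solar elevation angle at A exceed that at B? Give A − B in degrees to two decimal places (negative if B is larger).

A: 90° − |28.9 − (-22.6)| = 38.50°.
B: 90° − |32.1 − (-6.2)| = 51.70°.
A − B = 38.50 − 51.70 = -13.20°.

-13.20°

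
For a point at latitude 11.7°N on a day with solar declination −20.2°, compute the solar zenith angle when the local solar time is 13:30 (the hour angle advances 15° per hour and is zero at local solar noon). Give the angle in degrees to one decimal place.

38.8°

Hour angle H = 15° × (13.5 − 12) = 22.50°.
cos θ_z = sin(11.7°) sin(-20.2°) + cos(11.7°) cos(-20.2°) cos(22.50°) = -0.0700 + 0.8490 = 0.7790.
θ_z = arccos(0.7790) = 38.83°.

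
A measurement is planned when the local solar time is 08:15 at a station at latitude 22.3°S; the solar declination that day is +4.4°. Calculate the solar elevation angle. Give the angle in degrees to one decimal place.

Hour angle H = 15° × (8.25 − 12) = -56.25°.
cos θ_z = sin(-22.3°) sin(4.4°) + cos(-22.3°) cos(4.4°) cos(-56.25°) = -0.0291 + 0.5125 = 0.4834.
θ_z = arccos(0.4834) = 61.09°, so the elevation is 90° − 61.09° = 28.91°.

28.9°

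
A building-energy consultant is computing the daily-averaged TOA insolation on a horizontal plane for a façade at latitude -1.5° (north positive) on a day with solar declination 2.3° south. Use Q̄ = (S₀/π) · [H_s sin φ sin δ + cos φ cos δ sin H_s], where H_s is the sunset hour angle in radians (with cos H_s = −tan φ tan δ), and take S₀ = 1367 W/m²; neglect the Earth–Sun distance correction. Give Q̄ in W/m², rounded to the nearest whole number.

435 W/m²

cos H_s = −tan(-1.5°) · tan(-2.3°) = -0.0011, so H_s = arccos(-0.0011) = 90.06°. In radians, H_s = 1.5718.
H_s sin φ sin δ = 1.5718 × -0.0262 × -0.0401 = 0.0017.
cos φ cos δ sin H_s = 0.9997 × 0.9992 × 1.0000 = 0.9989.
Q̄ = (1367/π) × (0.0017 + 0.9989) = 435.13 × 1.0006 = 435.39 W/m².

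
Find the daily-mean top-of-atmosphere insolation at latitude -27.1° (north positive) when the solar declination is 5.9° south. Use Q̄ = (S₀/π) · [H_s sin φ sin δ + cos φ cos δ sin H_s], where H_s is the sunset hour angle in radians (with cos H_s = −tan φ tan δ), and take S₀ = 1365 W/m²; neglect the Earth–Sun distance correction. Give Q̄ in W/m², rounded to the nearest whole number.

417 W/m²

−tan φ tan δ = −(-0.5117)(-0.1033) = -0.0529; H_s = arccos(-0.0529) = 93.03°. In radians, H_s = 1.6237.
H_s sin φ sin δ = 1.6237 × -0.4555 × -0.1028 = 0.0760.
cos φ cos δ sin H_s = 0.8902 × 0.9947 × 0.9986 = 0.8842.
Q̄ = (1365/π) × (0.0760 + 0.8842) = 434.49 × 0.9602 = 417.20 W/m².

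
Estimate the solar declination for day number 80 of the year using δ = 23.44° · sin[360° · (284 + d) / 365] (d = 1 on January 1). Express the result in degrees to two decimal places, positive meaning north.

-0.40°

360 × (284 + 80) / 365 = 359.014°; sin(359.014°) = -0.0172.
δ = 23.44 × -0.0172 = -0.403° ≈ -0.40°.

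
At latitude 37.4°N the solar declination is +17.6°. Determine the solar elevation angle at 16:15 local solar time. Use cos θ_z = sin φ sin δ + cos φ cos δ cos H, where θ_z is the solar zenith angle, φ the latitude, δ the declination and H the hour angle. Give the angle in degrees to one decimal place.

Hour angle H = 15° × (16.25 − 12) = 63.75°.
cos θ_z = sin φ sin δ + cos φ cos δ cos H = (0.6074)(0.3024) + (0.7944)(0.9532)(0.4423) = 0.5186.
θ_z = arccos(0.5186) = 58.76°, so the elevation is 90° − 58.76° = 31.24°.

31.2°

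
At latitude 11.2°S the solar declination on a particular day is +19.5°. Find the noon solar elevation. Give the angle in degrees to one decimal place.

At local solar noon the hour angle is zero, so the elevation is 90° − |φ − δ| = 90° − |-11.2° − (19.5°)| = 90° − 30.7° = 59.3°.

59.3°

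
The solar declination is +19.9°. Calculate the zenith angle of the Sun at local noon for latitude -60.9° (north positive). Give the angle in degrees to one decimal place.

At local solar noon the hour angle is zero, so the zenith angle is |φ − δ| = |-60.9° − (19.9°)| = 80.8°.

80.8°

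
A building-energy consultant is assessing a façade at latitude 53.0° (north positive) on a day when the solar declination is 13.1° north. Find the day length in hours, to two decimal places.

14.40 hours

−tan φ tan δ = −(1.3270)(0.2327) = -0.3088; H_s = arccos(-0.3088) = 107.99°.
Day length = 2 H_s / 15° h⁻¹ = 215.98° / 15 = 14.399 h.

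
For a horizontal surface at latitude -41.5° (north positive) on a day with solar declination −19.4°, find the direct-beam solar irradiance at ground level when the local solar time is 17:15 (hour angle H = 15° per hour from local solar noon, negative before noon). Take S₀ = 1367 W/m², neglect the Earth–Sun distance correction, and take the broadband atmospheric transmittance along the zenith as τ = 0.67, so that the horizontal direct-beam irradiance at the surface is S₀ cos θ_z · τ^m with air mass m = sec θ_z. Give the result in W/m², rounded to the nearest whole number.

Hour angle H = 15° × (17.25 − 12) = 78.75°.
cos θ_z = sin φ sin δ + cos φ cos δ cos H = (-0.6626)(-0.3322) + (0.7490)(0.9432)(0.1951) = 0.3579.
Air mass m = 1/cos θ_z = 1/0.3579 = 2.794; τ^m = 0.67^2.794 = 0.3266.
Surface direct beam = 1367 × 0.3579 × 0.3266 = 159.79 W/m².

160 W/m²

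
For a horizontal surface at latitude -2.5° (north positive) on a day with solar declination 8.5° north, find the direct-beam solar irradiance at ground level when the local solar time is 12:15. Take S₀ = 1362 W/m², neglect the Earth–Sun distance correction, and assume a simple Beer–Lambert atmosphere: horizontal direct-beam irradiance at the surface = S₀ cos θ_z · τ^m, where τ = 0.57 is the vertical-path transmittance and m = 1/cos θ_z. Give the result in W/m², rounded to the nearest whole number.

752 W/m²

Hour angle H = 15° × (12.25 − 12) = 3.75°.
With φ = -2.5°, δ = 8.5°, H = 3.75°: sin φ sin δ = -0.0064, cos φ cos δ cos H = 0.9860, so cos θ_z = 0.9796.
Air mass m = 1/cos θ_z = 1/0.9796 = 1.021; τ^m = 0.57^1.021 = 0.5633.
Surface direct beam = 1362 × 0.9796 × 0.5633 = 751.56 W/m².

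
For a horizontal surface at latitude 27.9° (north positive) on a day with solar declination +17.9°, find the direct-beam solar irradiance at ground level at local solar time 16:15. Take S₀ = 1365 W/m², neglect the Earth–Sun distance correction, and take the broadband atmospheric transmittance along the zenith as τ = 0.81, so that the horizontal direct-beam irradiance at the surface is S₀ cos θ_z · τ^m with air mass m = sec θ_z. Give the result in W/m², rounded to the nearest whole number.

468 W/m²

Hour angle H = 15° × (16.25 − 12) = 63.75°.
cos θ_z = sin φ sin δ + cos φ cos δ cos H = (0.4679)(0.3074) + (0.8838)(0.9516)(0.4423) = 0.5158.
Air mass m = 1/cos θ_z = 1/0.5158 = 1.939; τ^m = 0.81^1.939 = 0.6646.
Surface direct beam = 1365 × 0.5158 × 0.6646 = 467.92 W/m².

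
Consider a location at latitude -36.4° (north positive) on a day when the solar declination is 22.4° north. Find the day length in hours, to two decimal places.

9.64 hours

−tan φ tan δ = −(-0.7373)(0.4122) = 0.3039; H_s = arccos(0.3039) = 72.31°.
Day length = 2 H_s / 15° h⁻¹ = 144.62° / 15 = 9.641 h.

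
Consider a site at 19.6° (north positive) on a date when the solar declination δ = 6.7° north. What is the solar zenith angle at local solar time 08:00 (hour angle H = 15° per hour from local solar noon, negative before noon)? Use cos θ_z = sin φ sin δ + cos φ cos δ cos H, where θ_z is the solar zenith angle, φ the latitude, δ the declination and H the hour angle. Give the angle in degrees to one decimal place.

59.5°

Hour angle H = 15° × (8 − 12) = -60.00°.
With φ = 19.6°, δ = 6.7°, H = -60.00°: sin φ sin δ = 0.0391, cos φ cos δ cos H = 0.4678, so cos θ_z = 0.5069.
θ_z = arccos(0.5069) = 59.54°.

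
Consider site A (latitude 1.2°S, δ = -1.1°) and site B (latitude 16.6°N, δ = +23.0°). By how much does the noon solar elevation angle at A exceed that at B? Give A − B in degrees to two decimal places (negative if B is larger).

+6.30°

A: 90° − |-1.2 − (-1.1)| = 89.90°.
B: 90° − |16.6 − (23.0)| = 83.60°.
A − B = 89.90 − 83.60 = 6.30°.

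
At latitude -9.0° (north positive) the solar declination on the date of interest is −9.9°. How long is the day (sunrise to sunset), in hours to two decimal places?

12.21 hours

The sunset hour angle satisfies cos H_s = −tan φ tan δ = -0.0276, giving H_s = 91.58°.
Day length = 2 H_s / 15° h⁻¹ = 183.16° / 15 = 12.211 h.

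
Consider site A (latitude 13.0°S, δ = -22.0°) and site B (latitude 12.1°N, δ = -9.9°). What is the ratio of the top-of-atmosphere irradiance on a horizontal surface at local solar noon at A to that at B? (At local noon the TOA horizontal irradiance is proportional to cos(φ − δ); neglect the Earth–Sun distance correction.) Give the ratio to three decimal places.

A: cos θ_z = cos(-13.0° − (-22.0°)) = 0.9877.
B: cos θ_z = cos(12.1° − (-9.9°)) = 0.9272.
Ratio A/B = 0.9877 / 0.9272 = 1.0653.

1.065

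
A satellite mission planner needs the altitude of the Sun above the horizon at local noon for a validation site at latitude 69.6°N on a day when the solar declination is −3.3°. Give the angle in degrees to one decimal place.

17.1°

At local solar noon the hour angle is zero, so the elevation is 90° − |φ − δ| = 90° − |69.6° − (-3.3°)| = 90° − 72.9° = 17.1°.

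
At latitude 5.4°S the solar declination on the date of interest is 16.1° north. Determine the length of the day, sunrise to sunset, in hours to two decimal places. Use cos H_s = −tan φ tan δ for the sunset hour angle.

11.79 hours

cos H_s = −tan(-5.4°) · tan(16.1°) = 0.0273, so H_s = arccos(0.0273) = 88.44°.
Day length = 2 H_s / 15° h⁻¹ = 176.88° / 15 = 11.792 h.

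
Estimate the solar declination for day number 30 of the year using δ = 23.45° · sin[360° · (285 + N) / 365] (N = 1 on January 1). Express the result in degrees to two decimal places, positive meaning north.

-17.78°

360 × (285 + 30) / 365 = 310.685°; sin(310.685°) = -0.7583.
δ = 23.45 × -0.7583 = -17.782° ≈ -17.78°.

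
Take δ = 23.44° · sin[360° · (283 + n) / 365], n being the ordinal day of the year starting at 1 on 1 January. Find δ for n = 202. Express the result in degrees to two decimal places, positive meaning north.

+20.63°

360 × (283 + 202) / 365 = 478.356°; sin(478.356°) = 0.8800.
δ = 23.44 × 0.8800 = 20.627° ≈ +20.63°.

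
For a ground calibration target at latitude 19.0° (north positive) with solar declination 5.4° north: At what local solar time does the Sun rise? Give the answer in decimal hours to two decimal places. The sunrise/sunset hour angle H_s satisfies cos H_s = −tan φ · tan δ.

−tan φ tan δ = −(0.3443)(0.0945) = -0.0325; H_s = arccos(-0.0325) = 91.86°.
Sunrise is at 12 − H_s/15 = 12 − 6.124 = 5.876 h local solar time.

5.88 h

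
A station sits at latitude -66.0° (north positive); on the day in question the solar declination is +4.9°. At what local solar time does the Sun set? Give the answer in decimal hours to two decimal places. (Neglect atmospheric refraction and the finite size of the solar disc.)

The sunset hour angle satisfies cos H_s = −tan φ tan δ = 0.1926, giving H_s = 78.90°.
Sunset is at 12 + H_s/15 = 12 + 5.260 = 17.260 h local solar time.

17.26 h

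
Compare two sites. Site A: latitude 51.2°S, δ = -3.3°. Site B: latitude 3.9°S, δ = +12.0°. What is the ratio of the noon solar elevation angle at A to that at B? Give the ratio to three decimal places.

A: 90° − |-51.2 − (-3.3)| = 42.10°.
B: 90° − |-3.9 − (12.0)| = 74.10°.
Ratio A/B = 42.1000 / 74.1000 = 0.5682.

0.568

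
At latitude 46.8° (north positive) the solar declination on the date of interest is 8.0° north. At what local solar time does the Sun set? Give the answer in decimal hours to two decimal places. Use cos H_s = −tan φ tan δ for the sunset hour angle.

18.57 h

cos H_s = −tan(46.8°) · tan(8.0°) = -0.1497, so H_s = arccos(-0.1497) = 98.61°.
Sunset is at 12 + H_s/15 = 12 + 6.574 = 18.574 h local solar time.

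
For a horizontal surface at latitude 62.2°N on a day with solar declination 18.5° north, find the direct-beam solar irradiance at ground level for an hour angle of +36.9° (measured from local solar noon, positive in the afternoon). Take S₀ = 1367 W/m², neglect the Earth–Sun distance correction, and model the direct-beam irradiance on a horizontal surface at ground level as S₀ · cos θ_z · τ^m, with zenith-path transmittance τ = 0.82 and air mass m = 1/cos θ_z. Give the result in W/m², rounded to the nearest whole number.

With φ = 62.2°, δ = 18.5°, H = 36.90°: sin φ sin δ = 0.2807, cos φ cos δ cos H = 0.3537, so cos θ_z = 0.6344.
Air mass m = 1/cos θ_z = 1/0.6344 = 1.576; τ^m = 0.82^1.576 = 0.7314.
Surface direct beam = 1367 × 0.6344 × 0.7314 = 634.29 W/m².

634 W/m²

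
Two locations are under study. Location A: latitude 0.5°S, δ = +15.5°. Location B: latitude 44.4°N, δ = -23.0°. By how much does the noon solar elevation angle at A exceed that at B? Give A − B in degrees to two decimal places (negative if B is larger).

A: 90° − |-0.5 − (15.5)| = 74.00°.
B: 90° − |44.4 − (-23.0)| = 22.60°.
A − B = 74.00 − 22.60 = 51.40°.

+51.40°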